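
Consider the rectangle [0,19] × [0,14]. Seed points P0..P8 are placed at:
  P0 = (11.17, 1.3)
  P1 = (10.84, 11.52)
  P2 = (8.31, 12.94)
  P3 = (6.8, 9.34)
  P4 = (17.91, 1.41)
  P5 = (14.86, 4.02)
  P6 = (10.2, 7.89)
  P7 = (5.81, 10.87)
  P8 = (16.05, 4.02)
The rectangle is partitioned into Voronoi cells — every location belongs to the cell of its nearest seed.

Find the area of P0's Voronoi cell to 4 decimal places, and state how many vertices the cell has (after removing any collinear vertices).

1. box [0,19]×[0,14]: [(0, 0) (19, 0) (19, 14) (0, 14)]
2. ⊥bis P0·P1 via (11.005,6.41): [(0, 6.0547) (0, 0) (19, 0) (19, 6.6682)]  |A|=120.8667
3. ⊥bis P0·P2 via (9.74,7.12): [(6.2218, 6.2556) (0, 4.7268) (0, 0) (19, 0) (19, 6.6682)]  |A|=116.736
4. ⊥bis P0·P3 via (8.985,5.32): [(10.9895, 6.4095) (0, 0.4364) (0, 0) (19, 0) (19, 6.6682)]  |A|=89.9956
5. ⊥bis P0·P4 via (14.54,1.355): [(14.4557, 6.5214) (10.9895, 6.4095) (0, 0.4364) (0, 0) (14.5621, 0)]  |A|=60.3739
6. ⊥bis P0·P5 via (13.015,2.66): [(14.5527, 0.5739) (10.4623, 6.123) (0, 0.4364) (0, 0) (14.5621, 0)]  |A|=48.0122
7. ⊥bis P0·P6 via (10.685,4.595): [(14.5527, 0.5739) (11.5002, 4.715) (6.5244, 3.9826) (0, 0.4364) (0, 0) (14.5621, 0)]  |A|=44.1291
8. ⊥bis P0·P7 via (8.49,6.085): [(14.5527, 0.5739) (11.5002, 4.715) (6.5244, 3.9826) (0, 0.4364) (0, 0) (14.5621, 0)]  |A|=44.1291
9. ⊥bis P0·P8 via (13.61,2.66): [(14.5527, 0.5739) (11.5002, 4.715) (6.5244, 3.9826) (0, 0.4364) (0, 0) (14.5621, 0)]  |A|=44.1291
10. canonical 6-gon: [(14.5527, 0.5739) (11.5002, 4.715) (6.5244, 3.9826) (0, 0.4364) (0, 0) (14.5621, 0)]
11. shoelace: 44.1291

Area of P0's cell: 44.1291 (6 vertices)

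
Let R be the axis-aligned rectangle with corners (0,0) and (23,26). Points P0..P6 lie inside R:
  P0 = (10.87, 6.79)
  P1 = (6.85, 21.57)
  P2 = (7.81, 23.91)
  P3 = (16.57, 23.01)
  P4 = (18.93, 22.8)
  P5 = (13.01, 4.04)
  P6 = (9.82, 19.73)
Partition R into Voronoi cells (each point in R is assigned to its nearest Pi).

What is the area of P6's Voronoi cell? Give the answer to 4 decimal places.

1. box [0,23]×[0,26]: [(0, 0) (23, 0) (23, 26) (0, 26)]
2. ⊥bis P6·P0 via (10.345,13.26): [(0, 12.4206) (23, 14.2869) (23, 26) (0, 26)]  |A|=290.8644
3. ⊥bis P6·P1 via (8.335,20.65): [(3.408, 12.6971) (23, 14.2869) (23, 26) (11.6495, 26)]  |A|=190.2395
4. ⊥bis P6·P2 via (8.815,21.82): [(9.1637, 21.9877) (3.408, 12.6971) (23, 14.2869) (23, 26) (17.5077, 26)]  |A|=178.4869
5. ⊥bis P6·P3 via (13.195,21.37): [(12.1882, 23.442) (9.1637, 21.9877) (3.408, 12.6971) (16.8783, 13.7901)]  |A|=77.434
6. ⊥bis P6·P4 via (14.375,21.265): [(12.1882, 23.442) (9.1637, 21.9877) (3.408, 12.6971) (16.8783, 13.7901)]  |A|=77.434
7. ⊥bis P6·P5 via (11.415,11.885): [(12.1882, 23.442) (9.1637, 21.9877) (3.408, 12.6971) (16.8783, 13.7901)]  |A|=77.434
8. canonical 4-gon: [(12.1882, 23.442) (9.1637, 21.9877) (3.408, 12.6971) (16.8783, 13.7901)]
9. shoelace: 77.434

Area of P6's cell: 77.4340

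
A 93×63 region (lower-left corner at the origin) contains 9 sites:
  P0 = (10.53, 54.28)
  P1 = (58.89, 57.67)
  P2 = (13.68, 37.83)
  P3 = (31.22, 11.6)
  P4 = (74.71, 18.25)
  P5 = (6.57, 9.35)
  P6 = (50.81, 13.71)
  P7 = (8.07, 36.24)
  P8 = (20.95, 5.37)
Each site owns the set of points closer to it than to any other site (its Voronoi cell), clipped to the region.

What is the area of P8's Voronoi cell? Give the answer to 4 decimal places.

Area of P8's cell: 215.3687

1. box [0,93]×[0,63]: [(0, 0) (93, 0) (93, 63) (0, 63)]
2. ⊥bis P8·P0 via (15.74,29.825): [(0, 26.4717) (0, 0) (93, 0) (93, 46.2848)]  |A|=3383.1768
3. ⊥bis P8·P1 via (39.92,31.52): [(36.237, 34.1918) (0, 26.4717) (0, 0) (83.3701, 0)]  |A|=1904.9122
4. ⊥bis P8·P2 via (17.315,21.6): [(45.0361, 27.8086) (0, 17.722) (0, 0) (83.3701, 0)]  |A|=1558.2687
5. ⊥bis P8·P3 via (26.085,8.485): [(18.0318, 21.7605) (0, 17.722) (0, 0) (31.2322, 0)]  |A|=499.594
6. ⊥bis P8·P4 via (47.83,11.81): [(18.0318, 21.7605) (0, 17.722) (0, 0) (31.2322, 0)]  |A|=499.594
7. ⊥bis P8·P5 via (13.76,7.36): [(18.0318, 21.7605) (17.7268, 21.6922) (11.7229, 0) (31.2322, 0)]  |A|=215.3687
8. ⊥bis P8·P6 via (35.88,9.54): [(18.0318, 21.7605) (17.7268, 21.6922) (11.7229, 0) (31.2322, 0)]  |A|=215.3687
9. ⊥bis P8·P7 via (14.51,20.805): [(18.0318, 21.7605) (17.7268, 21.6922) (11.7229, 0) (31.2322, 0)]  |A|=215.3687
10. canonical 4-gon: [(18.0318, 21.7605) (17.7268, 21.6922) (11.7229, 0) (31.2322, 0)]
11. shoelace: 215.3687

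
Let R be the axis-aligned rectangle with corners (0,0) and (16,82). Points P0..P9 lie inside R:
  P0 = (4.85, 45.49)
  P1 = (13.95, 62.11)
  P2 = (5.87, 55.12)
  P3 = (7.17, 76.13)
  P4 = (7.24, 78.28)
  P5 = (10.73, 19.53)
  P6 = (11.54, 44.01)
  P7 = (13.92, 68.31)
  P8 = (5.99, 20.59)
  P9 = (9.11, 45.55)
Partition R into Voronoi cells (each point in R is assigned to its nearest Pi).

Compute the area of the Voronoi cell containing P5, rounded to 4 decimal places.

1. box [0,16]×[0,82]: [(0, 0) (16, 0) (16, 82) (0, 82)]
2. ⊥bis P5·P0 via (7.79,32.51): [(0, 30.7455) (0, 0) (16, 0) (16, 34.3696)]  |A|=520.921
3. ⊥bis P5·P1 via (12.34,40.82): [(0, 30.7455) (0, 0) (16, 0) (16, 34.3696)]  |A|=520.921
4. ⊥bis P5·P2 via (8.3,37.325): [(0, 30.7455) (0, 0) (16, 0) (16, 34.3696)]  |A|=520.921
5. ⊥bis P5·P3 via (8.95,47.83): [(0, 30.7455) (0, 0) (16, 0) (16, 34.3696)]  |A|=520.921
6. ⊥bis P5·P4 via (8.985,48.905): [(0, 30.7455) (0, 0) (16, 0) (16, 34.3696)]  |A|=520.921
7. ⊥bis P5·P6 via (11.135,31.77): [(5.3657, 31.9609) (0, 30.7455) (0, 0) (16, 0) (16, 31.609)]  |A|=506.2428
8. ⊥bis P5·P7 via (12.325,43.92): [(5.3657, 31.9609) (0, 30.7455) (0, 0) (16, 0) (16, 31.609)]  |A|=506.2428
9. ⊥bis P5·P8 via (8.36,20.06): [(10.9798, 31.7751) (3.874, 0) (16, 0) (16, 31.609)]  |A|=271.9937
10. ⊥bis P5·P9 via (9.92,32.54): [(10.9798, 31.7751) (3.874, 0) (16, 0) (16, 31.609)]  |A|=271.9937
11. canonical 4-gon: [(10.9798, 31.7751) (3.874, 0) (16, 0) (16, 31.609)]
12. shoelace: 271.9937

Area of P5's cell: 271.9937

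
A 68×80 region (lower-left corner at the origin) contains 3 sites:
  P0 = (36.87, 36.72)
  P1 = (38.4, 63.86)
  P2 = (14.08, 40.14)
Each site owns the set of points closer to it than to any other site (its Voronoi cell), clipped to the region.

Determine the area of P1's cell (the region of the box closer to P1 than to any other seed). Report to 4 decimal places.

Area of P1's cell: 1644.1738

1. box [0,68]×[0,80]: [(0, 0) (68, 0) (68, 80) (0, 80)]
2. ⊥bis P1·P0 via (37.635,50.29): [(0, 52.4116) (68, 48.5782) (68, 80) (0, 80)]  |A|=2006.3454
3. ⊥bis P1·P2 via (26.24,52): [(0, 78.9037) (27.3419, 50.8703) (68, 48.5782) (68, 80) (0, 80)]  |A|=1644.1738
4. canonical 5-gon: [(0, 78.9037) (27.3419, 50.8703) (68, 48.5782) (68, 80) (0, 80)]
5. shoelace: 1644.1738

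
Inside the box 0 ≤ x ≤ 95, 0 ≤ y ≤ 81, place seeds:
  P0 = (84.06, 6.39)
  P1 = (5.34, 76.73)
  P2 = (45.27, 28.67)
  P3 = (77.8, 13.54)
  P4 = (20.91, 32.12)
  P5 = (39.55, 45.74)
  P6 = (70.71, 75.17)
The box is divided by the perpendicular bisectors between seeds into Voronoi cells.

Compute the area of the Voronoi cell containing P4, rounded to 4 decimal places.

1. box [0,95]×[0,81]: [(0, 0) (95, 0) (95, 81) (0, 81)]
2. ⊥bis P4·P0 via (52.485,19.255): [(0, 0) (44.6397, 0) (77.6425, 81) (0, 81)]  |A|=4952.4306
3. ⊥bis P4·P1 via (13.125,54.425): [(0, 49.844) (0, 0) (44.6397, 0) (75.7156, 76.2707)]  |A|=3589.3364
4. ⊥bis P4·P2 via (33.09,30.395): [(37.7084, 63.0052) (0, 49.844) (0, 0) (28.7853, 0)]  |A|=1846.5827
5. ⊥bis P4·P3 via (49.355,22.83): [(37.7084, 63.0052) (0, 49.844) (0, 0) (28.7853, 0)]  |A|=1846.5827
6. ⊥bis P4·P5 via (30.23,38.93): [(33.6382, 34.2656) (17.7329, 56.0333) (0, 49.844) (0, 0) (28.7853, 0)]  |A|=1573.7267
7. ⊥bis P4·P6 via (45.81,53.645): [(33.6382, 34.2656) (17.7329, 56.0333) (0, 49.844) (0, 0) (28.7853, 0)]  |A|=1573.7267
8. canonical 5-gon: [(33.6382, 34.2656) (17.7329, 56.0333) (0, 49.844) (0, 0) (28.7853, 0)]
9. shoelace: 1573.7267

Area of P4's cell: 1573.7267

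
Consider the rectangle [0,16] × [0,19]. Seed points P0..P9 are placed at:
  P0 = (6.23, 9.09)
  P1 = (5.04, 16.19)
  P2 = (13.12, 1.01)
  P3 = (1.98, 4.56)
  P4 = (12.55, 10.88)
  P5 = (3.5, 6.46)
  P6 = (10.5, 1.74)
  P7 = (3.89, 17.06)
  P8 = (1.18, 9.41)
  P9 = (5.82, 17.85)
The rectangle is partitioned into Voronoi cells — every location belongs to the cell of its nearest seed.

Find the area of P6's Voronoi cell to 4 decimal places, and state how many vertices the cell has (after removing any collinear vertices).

Area of P6's cell: 35.1182 (6 vertices)

1. box [0,16]×[0,19]: [(0, 0) (16, 0) (16, 19) (0, 19)]
2. ⊥bis P6·P0 via (8.365,5.415): [(0, 0.5553) (0, 0) (16, 0) (16, 9.8506)]  |A|=83.2472
3. ⊥bis P6·P1 via (7.77,8.965): [(0, 0.5553) (0, 0) (16, 0) (16, 9.8506)]  |A|=83.2472
4. ⊥bis P6·P2 via (11.81,1.375): [(13.8184, 8.5832) (0, 0.5553) (0, 0) (11.4269, 0)]  |A|=52.8763
5. ⊥bis P6·P3 via (6.24,3.15): [(13.8184, 8.5832) (6.6623, 4.4258) (5.1974, 0) (11.4269, 0)]  |A|=39.5251
6. ⊥bis P6·P4 via (11.525,6.31): [(13.0874, 5.9596) (10.3566, 6.572) (6.6623, 4.4258) (5.1974, 0) (11.4269, 0)]  |A|=35.7191
7. ⊥bis P6·P5 via (7,4.1): [(13.0874, 5.9596) (10.3566, 6.572) (7.5787, 4.9582) (6.1249, 2.8021) (5.1974, 0) (11.4269, 0)]  |A|=35.1182
8. ⊥bis P6·P7 via (7.195,9.4): [(13.0874, 5.9596) (10.3566, 6.572) (7.5787, 4.9582) (6.1249, 2.8021) (5.1974, 0) (11.4269, 0)]  |A|=35.1182
9. ⊥bis P6·P8 via (5.84,5.575): [(13.0874, 5.9596) (10.3566, 6.572) (7.5787, 4.9582) (6.1249, 2.8021) (5.1974, 0) (11.4269, 0)]  |A|=35.1182
10. ⊥bis P6·P9 via (8.16,9.795): [(13.0874, 5.9596) (10.3566, 6.572) (7.5787, 4.9582) (6.1249, 2.8021) (5.1974, 0) (11.4269, 0)]  |A|=35.1182
11. canonical 6-gon: [(13.0874, 5.9596) (10.3566, 6.572) (7.5787, 4.9582) (6.1249, 2.8021) (5.1974, 0) (11.4269, 0)]
12. shoelace: 35.1182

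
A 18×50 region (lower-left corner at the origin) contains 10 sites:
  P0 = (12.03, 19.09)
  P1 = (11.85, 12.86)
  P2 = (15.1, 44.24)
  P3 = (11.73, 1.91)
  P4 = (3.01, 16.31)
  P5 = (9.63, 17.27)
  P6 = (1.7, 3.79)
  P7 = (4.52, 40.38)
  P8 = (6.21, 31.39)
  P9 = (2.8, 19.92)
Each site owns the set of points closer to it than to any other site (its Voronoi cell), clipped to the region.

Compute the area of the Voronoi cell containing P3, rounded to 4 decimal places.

Area of P3's cell: 82.0598

1. box [0,18]×[0,50]: [(0, 0) (18, 0) (18, 50) (0, 50)]
2. ⊥bis P3·P0 via (11.88,10.5): [(0, 10.7075) (0, 0) (18, 0) (18, 10.3931)]  |A|=189.9052
3. ⊥bis P3·P1 via (11.79,7.385): [(0, 7.5142) (0, 0) (18, 0) (18, 7.3169)]  |A|=133.4804
4. ⊥bis P3·P2 via (13.415,23.075): [(0, 7.5142) (0, 0) (18, 0) (18, 7.3169)]  |A|=133.4804
5. ⊥bis P3·P4 via (7.37,9.11): [(4.6506, 7.4632) (0, 4.6471) (0, 0) (18, 0) (18, 7.3169)]  |A|=126.8134
6. ⊥bis P3·P5 via (10.68,9.59): [(4.6506, 7.4632) (0, 4.6471) (0, 0) (18, 0) (18, 7.3169)]  |A|=126.8134
7. ⊥bis P3·P6 via (6.715,2.85): [(7.5737, 7.4312) (6.1808, 0) (18, 0) (18, 7.3169)]  |A|=82.0598
8. ⊥bis P3·P7 via (8.125,21.145): [(7.5737, 7.4312) (6.1808, 0) (18, 0) (18, 7.3169)]  |A|=82.0598
9. ⊥bis P3·P8 via (8.97,16.65): [(7.5737, 7.4312) (6.1808, 0) (18, 0) (18, 7.3169)]  |A|=82.0598
10. ⊥bis P3·P9 via (7.265,10.915): [(7.5737, 7.4312) (6.1808, 0) (18, 0) (18, 7.3169)]  |A|=82.0598
11. canonical 4-gon: [(7.5737, 7.4312) (6.1808, 0) (18, 0) (18, 7.3169)]
12. shoelace: 82.0598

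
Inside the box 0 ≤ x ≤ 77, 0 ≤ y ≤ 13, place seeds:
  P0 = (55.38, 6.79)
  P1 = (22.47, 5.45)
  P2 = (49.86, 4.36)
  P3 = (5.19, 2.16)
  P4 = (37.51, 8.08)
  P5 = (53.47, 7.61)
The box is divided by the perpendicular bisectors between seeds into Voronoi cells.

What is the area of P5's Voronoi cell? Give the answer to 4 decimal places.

Area of P5's cell: 50.2553

1. box [0,77]×[0,13]: [(0, 0) (77, 0) (77, 13) (0, 13)]
2. ⊥bis P5·P0 via (54.425,7.2): [(0, 0) (51.3339, 0) (56.9151, 13) (0, 13)]  |A|=703.6182
3. ⊥bis P5·P1 via (37.97,6.53): [(38.425, 0) (51.3339, 0) (56.9151, 13) (37.5192, 13)]  |A|=209.981
4. ⊥bis P5·P2 via (51.665,5.985): [(53.1806, 4.3015) (56.9151, 13) (45.3496, 13)]  |A|=50.3012
5. ⊥bis P5·P3 via (29.33,4.885): [(53.1806, 4.3015) (56.9151, 13) (45.3496, 13)]  |A|=50.3012
6. ⊥bis P5·P4 via (45.49,7.845): [(45.6326, 12.6857) (53.1806, 4.3015) (56.9151, 13) (45.6418, 13)]  |A|=50.2553
7. canonical 4-gon: [(45.6326, 12.6857) (53.1806, 4.3015) (56.9151, 13) (45.6418, 13)]
8. shoelace: 50.2553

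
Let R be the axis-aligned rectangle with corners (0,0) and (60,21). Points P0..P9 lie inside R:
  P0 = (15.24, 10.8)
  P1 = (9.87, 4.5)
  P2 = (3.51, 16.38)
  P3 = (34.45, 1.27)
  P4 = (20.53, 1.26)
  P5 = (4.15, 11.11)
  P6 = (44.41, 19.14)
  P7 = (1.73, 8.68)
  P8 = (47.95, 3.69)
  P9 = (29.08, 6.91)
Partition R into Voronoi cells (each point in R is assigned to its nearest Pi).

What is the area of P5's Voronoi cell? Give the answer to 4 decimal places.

1. box [0,60]×[0,21]: [(0, 0) (60, 0) (60, 21) (0, 21)]
2. ⊥bis P5·P0 via (9.695,10.955): [(0, 0) (9.3888, 0) (9.9758, 21) (0, 21)]  |A|=203.3279
3. ⊥bis P5·P1 via (7.01,7.805): [(0, 1.7389) (9.6713, 10.108) (9.9758, 21) (0, 21)]  |A|=147.4686
4. ⊥bis P5·P2 via (3.83,13.745): [(0, 13.2799) (0, 1.7389) (9.6713, 10.108) (9.7932, 14.4692)]  |A|=77.0911
5. ⊥bis P5·P3 via (19.3,6.19): [(0, 13.2799) (0, 1.7389) (9.6713, 10.108) (9.7932, 14.4692)]  |A|=77.0911
6. ⊥bis P5·P4 via (12.34,6.185): [(0, 13.2799) (0, 1.7389) (9.6713, 10.108) (9.7932, 14.4692)]  |A|=77.0911
7. ⊥bis P5·P6 via (24.28,15.125): [(0, 13.2799) (0, 1.7389) (9.6713, 10.108) (9.7932, 14.4692)]  |A|=77.0911
8. ⊥bis P5·P7 via (2.94,9.895): [(0, 13.2799) (0, 12.8229) (5.9552, 6.8922) (9.6713, 10.108) (9.7932, 14.4692)]  |A|=44.0873
9. ⊥bis P5·P8 via (26.05,7.4): [(0, 13.2799) (0, 12.8229) (5.9552, 6.8922) (9.6713, 10.108) (9.7932, 14.4692)]  |A|=44.0873
10. ⊥bis P5·P9 via (16.615,9.01): [(0, 13.2799) (0, 12.8229) (5.9552, 6.8922) (9.6713, 10.108) (9.7932, 14.4692)]  |A|=44.0873
11. canonical 5-gon: [(0, 13.2799) (0, 12.8229) (5.9552, 6.8922) (9.6713, 10.108) (9.7932, 14.4692)]
12. shoelace: 44.0873

Area of P5's cell: 44.0873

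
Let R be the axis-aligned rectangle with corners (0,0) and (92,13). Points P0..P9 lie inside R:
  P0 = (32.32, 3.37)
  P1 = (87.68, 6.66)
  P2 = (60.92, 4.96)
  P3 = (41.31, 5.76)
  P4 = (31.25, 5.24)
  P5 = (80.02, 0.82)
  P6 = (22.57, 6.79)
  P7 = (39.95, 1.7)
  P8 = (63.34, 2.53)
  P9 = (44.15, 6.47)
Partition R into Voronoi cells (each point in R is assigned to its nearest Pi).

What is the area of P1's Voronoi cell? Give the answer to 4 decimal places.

1. box [0,92]×[0,13]: [(0, 0) (92, 0) (92, 13) (0, 13)]
2. ⊥bis P1·P0 via (60,5.015): [(60.298, 0) (92, 0) (92, 13) (59.5255, 13)]  |A|=417.1473
3. ⊥bis P1·P2 via (74.3,5.81): [(74.6691, 0) (92, 0) (92, 13) (73.8432, 13)]  |A|=230.6698
4. ⊥bis P1·P3 via (64.495,6.21): [(74.6691, 0) (92, 0) (92, 13) (73.8432, 13)]  |A|=230.6698
5. ⊥bis P1·P4 via (59.465,5.95): [(74.6691, 0) (92, 0) (92, 13) (73.8432, 13)]  |A|=230.6698
6. ⊥bis P1·P5 via (83.85,3.74): [(86.7014, 0) (92, 0) (92, 13) (76.7902, 13)]  |A|=133.305
7. ⊥bis P1·P6 via (55.125,6.725): [(86.7014, 0) (92, 0) (92, 13) (76.7902, 13)]  |A|=133.305
8. ⊥bis P1·P7 via (63.815,4.18): [(86.7014, 0) (92, 0) (92, 13) (76.7902, 13)]  |A|=133.305
9. ⊥bis P1·P8 via (75.51,4.595): [(86.7014, 0) (92, 0) (92, 13) (76.7902, 13)]  |A|=133.305
10. ⊥bis P1·P9 via (65.915,6.565): [(86.7014, 0) (92, 0) (92, 13) (76.7902, 13)]  |A|=133.305
11. canonical 4-gon: [(86.7014, 0) (92, 0) (92, 13) (76.7902, 13)]
12. shoelace: 133.305

Area of P1's cell: 133.3050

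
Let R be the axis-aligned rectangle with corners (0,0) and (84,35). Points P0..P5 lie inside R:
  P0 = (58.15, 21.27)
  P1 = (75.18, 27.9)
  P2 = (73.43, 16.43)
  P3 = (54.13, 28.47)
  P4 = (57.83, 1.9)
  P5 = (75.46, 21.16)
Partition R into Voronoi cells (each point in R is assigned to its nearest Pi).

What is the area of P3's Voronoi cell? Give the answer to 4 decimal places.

1. box [0,84]×[0,35]: [(0, 0) (84, 0) (84, 35) (0, 35)]
2. ⊥bis P3·P0 via (56.14,24.87): [(0, 0) (11.5967, 0) (74.2833, 35) (0, 35)]  |A|=1502.9
3. ⊥bis P3·P1 via (64.655,28.185): [(0, 0) (11.5967, 0) (64.6946, 29.6463) (64.8395, 35) (0, 35)]  |A|=1477.6205
4. ⊥bis P3·P2 via (63.78,22.45): [(0, 0) (11.5967, 0) (64.6946, 29.6463) (64.8395, 35) (0, 35)]  |A|=1477.6205
5. ⊥bis P3·P4 via (55.98,15.185): [(0, 7.3895) (33.0829, 11.9965) (64.6946, 29.6463) (64.8395, 35) (0, 35)]  |A|=1285.8272
6. ⊥bis P3·P5 via (64.795,24.815): [(0, 7.3895) (33.0829, 11.9965) (64.6946, 29.6463) (64.8395, 35) (0, 35)]  |A|=1285.8272
7. canonical 5-gon: [(0, 7.3895) (33.0829, 11.9965) (64.6946, 29.6463) (64.8395, 35) (0, 35)]
8. shoelace: 1285.8272

Area of P3's cell: 1285.8272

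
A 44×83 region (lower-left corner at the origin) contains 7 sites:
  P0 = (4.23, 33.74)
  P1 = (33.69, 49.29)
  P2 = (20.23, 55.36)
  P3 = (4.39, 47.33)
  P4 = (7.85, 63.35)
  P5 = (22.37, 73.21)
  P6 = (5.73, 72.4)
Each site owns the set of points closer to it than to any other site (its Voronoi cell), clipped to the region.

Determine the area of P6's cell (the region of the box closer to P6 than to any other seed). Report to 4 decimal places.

1. box [0,44]×[0,83]: [(0, 0) (44, 0) (44, 83) (0, 83)]
2. ⊥bis P6·P0 via (4.98,53.07): [(0, 53.2632) (44, 51.556) (44, 83) (0, 83)]  |A|=1345.9764
3. ⊥bis P6·P1 via (19.71,60.845): [(0, 53.2632) (13.0256, 52.7578) (38.0219, 83) (0, 83)]  |A|=768.6035
4. ⊥bis P6·P2 via (12.98,63.88): [(0, 53.2632) (0.4815, 53.2445) (35.4493, 83) (0, 83)]  |A|=534.5642
5. ⊥bis P6·P3 via (5.06,59.865): [(0, 60.1355) (8.0725, 59.704) (35.4493, 83) (0, 83)]  |A|=505.2003
6. ⊥bis P6·P4 via (6.79,67.875): [(0, 66.2844) (21.8095, 71.3934) (35.4493, 83) (0, 83)]  |A|=388.0026
7. ⊥bis P6·P5 via (14.05,72.805): [(0, 66.2844) (14.2054, 69.6121) (13.5537, 83) (0, 83)]  |A|=209.454
8. canonical 4-gon: [(0, 66.2844) (14.2054, 69.6121) (13.5537, 83) (0, 83)]
9. shoelace: 209.454

Area of P6's cell: 209.4540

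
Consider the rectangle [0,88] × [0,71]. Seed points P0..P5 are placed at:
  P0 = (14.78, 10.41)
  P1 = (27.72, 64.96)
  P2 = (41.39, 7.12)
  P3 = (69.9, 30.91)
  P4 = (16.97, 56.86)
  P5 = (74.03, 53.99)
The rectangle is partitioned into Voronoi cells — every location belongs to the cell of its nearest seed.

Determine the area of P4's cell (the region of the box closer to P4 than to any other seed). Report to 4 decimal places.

1. box [0,88]×[0,71]: [(0, 0) (88, 0) (88, 71) (0, 71)]
2. ⊥bis P4·P0 via (15.875,33.635): [(0, 34.3835) (88, 30.2345) (88, 71) (0, 71)]  |A|=3404.81
3. ⊥bis P4·P1 via (22.345,60.91): [(0, 34.3835) (43.8917, 32.3141) (14.7423, 71) (0, 71)]  |A|=1088.7405
4. ⊥bis P4·P2 via (29.18,31.99): [(0, 34.3835) (31.0713, 32.9185) (40.0973, 37.3499) (14.7423, 71) (0, 71)]  |A|=1057.6069
5. ⊥bis P4·P3 via (43.435,43.885): [(0, 34.3835) (31.0713, 32.9185) (40.0973, 37.3499) (14.7423, 71) (0, 71)]  |A|=1057.6069
6. ⊥bis P4·P5 via (45.5,55.425): [(0, 34.3835) (31.0713, 32.9185) (40.0973, 37.3499) (14.7423, 71) (0, 71)]  |A|=1057.6069
7. canonical 5-gon: [(0, 34.3835) (31.0713, 32.9185) (40.0973, 37.3499) (14.7423, 71) (0, 71)]
8. shoelace: 1057.6069

Area of P4's cell: 1057.6069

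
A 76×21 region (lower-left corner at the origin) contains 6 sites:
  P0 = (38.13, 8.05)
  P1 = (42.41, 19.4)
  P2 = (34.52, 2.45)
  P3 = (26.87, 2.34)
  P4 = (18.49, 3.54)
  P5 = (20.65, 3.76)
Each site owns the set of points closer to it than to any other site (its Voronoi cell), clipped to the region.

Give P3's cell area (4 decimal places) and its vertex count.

Area of P3's cell: 79.3728 (4 vertices)

1. box [0,76]×[0,21]: [(0, 0) (76, 0) (76, 21) (0, 21)]
2. ⊥bis P3·P0 via (32.5,5.195): [(0, 0) (35.1344, 0) (24.4852, 21) (0, 21)]  |A|=626.006
3. ⊥bis P3·P1 via (34.64,10.87): [(0, 0) (35.1344, 0) (25.3145, 19.3646) (23.5192, 21) (0, 21)]  |A|=625.2161
4. ⊥bis P3·P2 via (30.695,2.395): [(0, 0) (30.7294, 0) (30.6009, 8.94) (25.3145, 19.3646) (23.5192, 21) (0, 21)]  |A|=605.5258
5. ⊥bis P3·P4 via (22.68,2.94): [(22.259, 0) (30.7294, 0) (30.6009, 8.94) (25.3145, 19.3646) (25.0646, 19.5923)]  |A|=107.7413
6. ⊥bis P3·P5 via (23.76,3.05): [(23.0637, 0) (30.7294, 0) (30.6009, 8.94) (26.8109, 16.4138)]  |A|=79.3728
7. canonical 4-gon: [(23.0637, 0) (30.7294, 0) (30.6009, 8.94) (26.8109, 16.4138)]
8. shoelace: 79.3728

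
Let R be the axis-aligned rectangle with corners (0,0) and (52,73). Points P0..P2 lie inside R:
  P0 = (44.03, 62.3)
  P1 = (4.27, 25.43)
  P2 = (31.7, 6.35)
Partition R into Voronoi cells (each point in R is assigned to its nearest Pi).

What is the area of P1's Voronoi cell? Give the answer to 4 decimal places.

Area of P1's cell: 1233.2999

1. box [0,52]×[0,73]: [(0, 0) (52, 0) (52, 73) (0, 73)]
2. ⊥bis P1·P0 via (24.15,43.865): [(0, 69.908) (0, 0) (52, 0) (52, 13.832)]  |A|=2177.2395
3. ⊥bis P1·P2 via (17.985,15.89): [(31.7461, 35.6734) (0, 69.908) (0, 0) (6.9321, 0)]  |A|=1233.2999
4. canonical 4-gon: [(31.7461, 35.6734) (0, 69.908) (0, 0) (6.9321, 0)]
5. shoelace: 1233.2999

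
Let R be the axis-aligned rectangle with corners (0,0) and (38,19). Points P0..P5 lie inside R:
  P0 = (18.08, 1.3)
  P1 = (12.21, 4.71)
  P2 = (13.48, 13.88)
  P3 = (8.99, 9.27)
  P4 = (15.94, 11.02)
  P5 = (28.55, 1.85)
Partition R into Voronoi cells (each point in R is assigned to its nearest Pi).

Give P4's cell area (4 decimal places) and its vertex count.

Area of P4's cell: 131.6020 (6 vertices)

1. box [0,38]×[0,19]: [(0, 0) (38, 0) (38, 19) (0, 19)]
2. ⊥bis P4·P0 via (17.01,6.16): [(0, 2.415) (38, 10.7813) (38, 19) (0, 19)]  |A|=471.2712
3. ⊥bis P4·P1 via (14.075,7.865): [(0, 16.1851) (16.9731, 6.1519) (38, 10.7813) (38, 19) (0, 19)]  |A|=354.4108
4. ⊥bis P4·P2 via (14.71,12.45): [(11.292, 9.5101) (16.9731, 6.1519) (38, 10.7813) (38, 19) (22.325, 19)]  |A|=232.5862
5. ⊥bis P4·P3 via (12.465,10.145): [(12.3876, 10.4524) (12.8579, 8.5844) (16.9731, 6.1519) (38, 10.7813) (38, 19) (22.325, 19)]  |A|=231.3414
6. ⊥bis P4·P5 via (22.245,6.435): [(12.3876, 10.4524) (12.8579, 8.5844) (16.9731, 6.1519) (23.0048, 7.4798) (31.3823, 19) (22.325, 19)]  |A|=131.602
7. canonical 6-gon: [(12.3876, 10.4524) (12.8579, 8.5844) (16.9731, 6.1519) (23.0048, 7.4798) (31.3823, 19) (22.325, 19)]
8. shoelace: 131.602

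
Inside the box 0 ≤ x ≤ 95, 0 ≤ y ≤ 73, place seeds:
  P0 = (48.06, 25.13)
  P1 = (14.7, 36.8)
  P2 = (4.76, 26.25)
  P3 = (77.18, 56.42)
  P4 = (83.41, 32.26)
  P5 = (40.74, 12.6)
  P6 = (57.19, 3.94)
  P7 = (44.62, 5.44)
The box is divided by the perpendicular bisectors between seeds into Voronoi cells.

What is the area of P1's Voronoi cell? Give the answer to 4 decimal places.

1. box [0,95]×[0,73]: [(0, 0) (95, 0) (95, 73) (0, 73)]
2. ⊥bis P1·P0 via (31.38,30.965): [(0, 0) (20.5478, 0) (46.0847, 73) (0, 73)]  |A|=2432.0866
3. ⊥bis P1·P2 via (9.73,31.525): [(0, 40.6924) (26.1605, 16.0445) (46.0847, 73) (0, 73)]  |A|=1734.9797
4. ⊥bis P1·P3 via (45.94,46.61): [(0, 40.6924) (26.1605, 16.0445) (41.6415, 60.2986) (37.653, 73) (0, 73)]  |A|=1681.4327
5. ⊥bis P1·P4 via (49.055,34.53): [(0, 40.6924) (26.1605, 16.0445) (41.6415, 60.2986) (37.653, 73) (0, 73)]  |A|=1681.4327
6. ⊥bis P1·P5 via (27.72,24.7): [(0, 40.6924) (22.7033, 19.3018) (30.0747, 27.2338) (41.6415, 60.2986) (37.653, 73) (0, 73)]  |A|=1655.7157
7. ⊥bis P1·P6 via (35.945,20.37): [(0, 40.6924) (22.7033, 19.3018) (30.0747, 27.2338) (41.6415, 60.2986) (37.653, 73) (0, 73)]  |A|=1655.7157
8. ⊥bis P1·P7 via (29.66,21.12): [(0, 40.6924) (22.7033, 19.3018) (30.0747, 27.2338) (41.6415, 60.2986) (37.653, 73) (0, 73)]  |A|=1655.7157
9. canonical 6-gon: [(0, 40.6924) (22.7033, 19.3018) (30.0747, 27.2338) (41.6415, 60.2986) (37.653, 73) (0, 73)]
10. shoelace: 1655.7157

Area of P1's cell: 1655.7157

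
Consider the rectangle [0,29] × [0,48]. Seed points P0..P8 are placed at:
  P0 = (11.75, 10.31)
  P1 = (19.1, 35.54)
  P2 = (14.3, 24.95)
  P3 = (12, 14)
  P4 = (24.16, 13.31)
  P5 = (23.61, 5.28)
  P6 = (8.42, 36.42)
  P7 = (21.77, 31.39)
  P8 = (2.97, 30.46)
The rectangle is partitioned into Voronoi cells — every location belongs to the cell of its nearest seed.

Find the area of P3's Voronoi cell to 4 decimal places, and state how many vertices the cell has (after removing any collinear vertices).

1. box [0,29]×[0,48]: [(0, 0) (29, 0) (29, 48) (0, 48)]
2. ⊥bis P3·P0 via (11.875,12.155): [(0, 12.9595) (29, 10.9948) (29, 48) (0, 48)]  |A|=1044.6625
3. ⊥bis P3·P1 via (15.55,24.77): [(0, 29.8956) (0, 12.9595) (29, 10.9948) (29, 20.3366)]  |A|=381.0294
4. ⊥bis P3·P2 via (13.15,19.475): [(0, 22.2371) (0, 12.9595) (29, 10.9948) (29, 16.1458)]  |A|=209.2142
5. ⊥bis P3·P4 via (18.08,13.655): [(18.3483, 18.3831) (0, 22.2371) (0, 12.9595) (17.9714, 11.742)]  |A|=145.0187
6. ⊥bis P3·P5 via (17.805,9.64): [(18.3483, 18.3831) (0, 22.2371) (0, 12.9595) (17.9714, 11.742)]  |A|=145.0187
7. ⊥bis P3·P6 via (10.21,25.21): [(18.3483, 18.3831) (0, 22.2371) (0, 12.9595) (17.9714, 11.742)]  |A|=145.0187
8. ⊥bis P3·P7 via (16.885,22.695): [(18.3483, 18.3831) (0, 22.2371) (0, 12.9595) (17.9714, 11.742)]  |A|=145.0187
9. ⊥bis P3·P8 via (7.485,22.23): [(18.3483, 18.3831) (5.422, 21.0982) (0, 18.1237) (0, 12.9595) (17.9714, 11.742)]  |A|=133.8673
10. canonical 5-gon: [(18.3483, 18.3831) (5.422, 21.0982) (0, 18.1237) (0, 12.9595) (17.9714, 11.742)]
11. shoelace: 133.8673

Area of P3's cell: 133.8673 (5 vertices)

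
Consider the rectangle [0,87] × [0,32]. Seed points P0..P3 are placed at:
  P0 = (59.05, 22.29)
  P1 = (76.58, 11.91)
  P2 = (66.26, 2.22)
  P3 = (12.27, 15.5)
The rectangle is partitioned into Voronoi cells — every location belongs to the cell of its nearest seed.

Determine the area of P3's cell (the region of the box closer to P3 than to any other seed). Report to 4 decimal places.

Area of P3's cell: 1152.3496

1. box [0,87]×[0,32]: [(0, 0) (87, 0) (87, 32) (0, 32)]
2. ⊥bis P3·P0 via (35.66,18.895): [(0, 0) (38.4026, 0) (33.7578, 32) (0, 32)]  |A|=1154.5665
3. ⊥bis P3·P1 via (44.425,13.705): [(0, 0) (38.4026, 0) (33.7578, 32) (0, 32)]  |A|=1154.5665
4. ⊥bis P3·P2 via (39.265,8.86): [(0, 0) (37.0857, 0) (37.9139, 3.3669) (33.7578, 32) (0, 32)]  |A|=1152.3496
5. canonical 5-gon: [(0, 0) (37.0857, 0) (37.9139, 3.3669) (33.7578, 32) (0, 32)]
6. shoelace: 1152.3496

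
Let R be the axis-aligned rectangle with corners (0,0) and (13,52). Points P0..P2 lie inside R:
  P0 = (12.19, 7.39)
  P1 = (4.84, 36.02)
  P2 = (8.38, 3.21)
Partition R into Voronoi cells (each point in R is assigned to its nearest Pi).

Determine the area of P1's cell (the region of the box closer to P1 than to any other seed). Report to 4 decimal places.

Area of P1's cell: 400.5599

1. box [0,13]×[0,52]: [(0, 0) (13, 0) (13, 52) (0, 52)]
2. ⊥bis P1·P0 via (8.515,21.705): [(0, 19.519) (13, 22.8564) (13, 52) (0, 52)]  |A|=400.5599
3. ⊥bis P1·P2 via (6.61,19.615): [(0, 19.519) (13, 22.8564) (13, 52) (0, 52)]  |A|=400.5599
4. canonical 4-gon: [(0, 19.519) (13, 22.8564) (13, 52) (0, 52)]
5. shoelace: 400.5599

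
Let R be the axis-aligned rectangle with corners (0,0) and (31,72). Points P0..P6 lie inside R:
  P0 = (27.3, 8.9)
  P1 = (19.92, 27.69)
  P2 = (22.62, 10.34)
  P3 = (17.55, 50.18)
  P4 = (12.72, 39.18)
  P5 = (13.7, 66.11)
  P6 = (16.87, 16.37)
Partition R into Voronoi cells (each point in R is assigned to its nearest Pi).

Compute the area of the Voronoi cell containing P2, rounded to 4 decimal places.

Area of P2's cell: 176.9581

1. box [0,31]×[0,72]: [(0, 0) (31, 0) (31, 72) (0, 72)]
2. ⊥bis P2·P0 via (24.96,9.62): [(0, 0) (22, 0) (31, 29.25) (31, 72) (0, 72)]  |A|=2100.375
3. ⊥bis P2·P1 via (21.27,19.015): [(0, 15.705) (0, 0) (22, 0) (28.1817, 20.0906)]  |A|=442.2932
4. ⊥bis P2·P3 via (20.085,30.26): [(0, 15.705) (0, 0) (22, 0) (28.1817, 20.0906)]  |A|=442.2932
5. ⊥bis P2·P4 via (17.67,24.76): [(0, 15.705) (0, 0) (22, 0) (28.1817, 20.0906)]  |A|=442.2932
6. ⊥bis P2·P5 via (18.16,38.225): [(0, 15.705) (0, 0) (22, 0) (28.1817, 20.0906)]  |A|=442.2932
7. ⊥bis P2·P6 via (19.745,13.355): [(26.5408, 19.8352) (5.7397, 0) (22, 0) (28.1817, 20.0906)]  |A|=176.9581
8. canonical 4-gon: [(26.5408, 19.8352) (5.7397, 0) (22, 0) (28.1817, 20.0906)]
9. shoelace: 176.9581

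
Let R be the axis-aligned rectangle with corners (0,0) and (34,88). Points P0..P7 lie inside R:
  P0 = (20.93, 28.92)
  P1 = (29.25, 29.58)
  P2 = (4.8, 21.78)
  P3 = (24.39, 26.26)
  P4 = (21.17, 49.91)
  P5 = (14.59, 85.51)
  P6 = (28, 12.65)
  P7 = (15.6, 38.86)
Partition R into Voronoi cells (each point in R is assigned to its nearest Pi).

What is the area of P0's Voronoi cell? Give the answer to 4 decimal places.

1. box [0,34]×[0,88]: [(0, 0) (34, 0) (34, 88) (0, 88)]
2. ⊥bis P0·P1 via (25.09,29.25): [(0, 0) (27.4103, 0) (20.4295, 88) (0, 88)]  |A|=2104.9537
3. ⊥bis P0·P2 via (12.865,25.35): [(0, 54.4134) (24.0863, 0) (27.4103, 0) (20.4295, 88) (0, 88)]  |A|=1449.6463
4. ⊥bis P0·P3 via (22.66,27.59): [(0, 54.4134) (15.8148, 18.6861) (24.9821, 30.6104) (20.4295, 88) (0, 88)]  |A|=1263.8047
5. ⊥bis P0·P4 via (21.05,39.415): [(6.5658, 39.5806) (15.8148, 18.6861) (24.9821, 30.6104) (24.2866, 39.378)]  |A|=228.5308
6. ⊥bis P0·P5 via (17.76,57.215): [(6.5658, 39.5806) (15.8148, 18.6861) (24.9821, 30.6104) (24.2866, 39.378)]  |A|=228.5308
7. ⊥bis P0·P6 via (24.465,20.785): [(6.5658, 39.5806) (15.8148, 18.6861) (24.9821, 30.6104) (24.2866, 39.378)]  |A|=228.5308
8. ⊥bis P0·P7 via (18.265,33.89): [(10.8458, 29.9117) (15.8148, 18.6861) (24.9821, 30.6104) (24.4585, 37.211)]  |A|=127.9174
9. canonical 4-gon: [(10.8458, 29.9117) (15.8148, 18.6861) (24.9821, 30.6104) (24.4585, 37.211)]
10. shoelace: 127.9174

Area of P0's cell: 127.9174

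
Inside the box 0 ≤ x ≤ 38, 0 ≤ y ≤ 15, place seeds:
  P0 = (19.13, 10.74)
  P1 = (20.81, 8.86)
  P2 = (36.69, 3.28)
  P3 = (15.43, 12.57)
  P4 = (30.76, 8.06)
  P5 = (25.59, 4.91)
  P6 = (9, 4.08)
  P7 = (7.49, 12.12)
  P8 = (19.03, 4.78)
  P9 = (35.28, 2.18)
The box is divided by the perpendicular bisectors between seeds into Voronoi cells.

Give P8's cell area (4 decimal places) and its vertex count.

Area of P8's cell: 59.4116 (6 vertices)

1. box [0,38]×[0,15]: [(0, 0) (38, 0) (38, 15) (0, 15)]
2. ⊥bis P8·P0 via (19.08,7.76): [(0, 8.0801) (0, 0) (38, 0) (38, 7.4426)]  |A|=294.931
3. ⊥bis P8·P1 via (19.92,6.82): [(17.7128, 7.7829) (0, 8.0801) (0, 0) (35.5524, 0)]  |A|=209.9119
4. ⊥bis P8·P2 via (27.86,4.03): [(27.8048, 3.3801) (17.7128, 7.7829) (0, 8.0801) (0, 0) (27.5177, 0)]  |A|=196.3331
5. ⊥bis P8·P3 via (17.23,8.675): [(27.8048, 3.3801) (17.7128, 7.7829) (15.3842, 7.822) (0, 0.7125) (0, 0) (27.5177, 0)]  |A|=139.6603
6. ⊥bis P8·P4 via (24.895,6.42): [(25.4589, 4.4035) (17.7128, 7.7829) (15.3842, 7.822) (0, 0.7125) (0, 0) (26.6902, 0)]  |A|=133.7266
7. ⊥bis P8·P5 via (22.31,4.845): [(22.2914, 5.7854) (17.7128, 7.7829) (15.3842, 7.822) (0, 0.7125) (0, 0) (22.406, 0)]  |A|=115.2104
8. ⊥bis P8·P6 via (14.015,4.43): [(22.2914, 5.7854) (17.7128, 7.7829) (15.3842, 7.822) (13.8284, 7.103) (14.3242, 0) (22.406, 0)]  |A|=59.4116
9. ⊥bis P8·P7 via (13.26,8.45): [(22.2914, 5.7854) (17.7128, 7.7829) (15.3842, 7.822) (13.8284, 7.103) (14.3242, 0) (22.406, 0)]  |A|=59.4116
10. ⊥bis P8·P9 via (27.155,3.48): [(22.2914, 5.7854) (17.7128, 7.7829) (15.3842, 7.822) (13.8284, 7.103) (14.3242, 0) (22.406, 0)]  |A|=59.4116
11. canonical 6-gon: [(22.2914, 5.7854) (17.7128, 7.7829) (15.3842, 7.822) (13.8284, 7.103) (14.3242, 0) (22.406, 0)]
12. shoelace: 59.4116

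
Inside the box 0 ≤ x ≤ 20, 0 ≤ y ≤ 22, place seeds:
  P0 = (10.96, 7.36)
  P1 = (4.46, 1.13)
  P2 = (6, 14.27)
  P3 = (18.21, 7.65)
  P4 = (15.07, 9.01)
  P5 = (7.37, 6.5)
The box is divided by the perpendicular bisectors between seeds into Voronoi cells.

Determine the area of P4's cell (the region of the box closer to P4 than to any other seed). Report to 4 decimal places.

Area of P4's cell: 86.9336

1. box [0,20]×[0,22]: [(0, 0) (20, 0) (20, 22) (0, 22)]
2. ⊥bis P4·P0 via (13.015,8.185): [(16.3009, 0) (20, 0) (20, 22) (7.4688, 22)]  |A|=178.5324
3. ⊥bis P4·P1 via (9.765,5.07): [(16.3009, 0) (20, 0) (20, 22) (7.4688, 22)]  |A|=178.5324
4. ⊥bis P4·P2 via (10.535,11.64): [(11.1809, 12.7537) (16.3009, 0) (20, 0) (20, 22) (16.5431, 22)]  |A|=136.5805
5. ⊥bis P4·P3 via (16.64,8.33): [(11.1809, 12.7537) (14.7285, 3.9168) (20, 16.0876) (20, 22) (16.5431, 22)]  |A|=86.9336
6. ⊥bis P4·P5 via (11.22,7.755): [(11.1809, 12.7537) (14.7285, 3.9168) (20, 16.0876) (20, 22) (16.5431, 22)]  |A|=86.9336
7. canonical 5-gon: [(11.1809, 12.7537) (14.7285, 3.9168) (20, 16.0876) (20, 22) (16.5431, 22)]
8. shoelace: 86.9336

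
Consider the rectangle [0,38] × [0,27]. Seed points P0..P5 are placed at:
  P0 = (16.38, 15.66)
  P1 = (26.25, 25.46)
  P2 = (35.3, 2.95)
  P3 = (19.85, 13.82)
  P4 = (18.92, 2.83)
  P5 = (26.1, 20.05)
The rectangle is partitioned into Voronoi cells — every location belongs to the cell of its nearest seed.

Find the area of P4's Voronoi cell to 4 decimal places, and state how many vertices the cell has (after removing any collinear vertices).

1. box [0,38]×[0,27]: [(0, 0) (38, 0) (38, 27) (0, 27)]
2. ⊥bis P4·P0 via (17.65,9.245): [(0, 5.7508) (0, 0) (38, 0) (38, 13.2738)]  |A|=361.466
3. ⊥bis P4·P1 via (22.585,14.145): [(30.1021, 11.7102) (0, 5.7508) (0, 0) (38, 0) (38, 9.152)]  |A|=345.1893
4. ⊥bis P4·P2 via (27.11,2.89): [(27.0498, 11.1059) (0, 5.7508) (0, 0) (27.1312, 0)]  |A|=228.4368
5. ⊥bis P4·P3 via (19.385,8.325): [(27.075, 7.6743) (14.914, 8.7033) (0, 5.7508) (0, 0) (27.1312, 0)]  |A|=207.5837
6. ⊥bis P4·P5 via (22.51,11.44): [(27.075, 7.6743) (14.914, 8.7033) (0, 5.7508) (0, 0) (27.1312, 0)]  |A|=207.5837
7. canonical 5-gon: [(27.075, 7.6743) (14.914, 8.7033) (0, 5.7508) (0, 0) (27.1312, 0)]
8. shoelace: 207.5837

Area of P4's cell: 207.5837 (5 vertices)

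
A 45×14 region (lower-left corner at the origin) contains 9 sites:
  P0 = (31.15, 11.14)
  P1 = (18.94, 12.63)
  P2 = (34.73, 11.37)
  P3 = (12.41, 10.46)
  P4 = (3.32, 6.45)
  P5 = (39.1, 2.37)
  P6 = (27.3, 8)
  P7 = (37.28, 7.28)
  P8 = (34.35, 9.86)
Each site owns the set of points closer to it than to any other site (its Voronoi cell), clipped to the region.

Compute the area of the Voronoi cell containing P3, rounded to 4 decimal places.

1. box [0,45]×[0,14]: [(0, 0) (45, 0) (45, 14) (0, 14)]
2. ⊥bis P3·P0 via (21.78,10.8): [(0, 0) (22.1719, 0) (21.6639, 14) (0, 14)]  |A|=306.8504
3. ⊥bis P3·P1 via (15.675,11.545): [(0, 0) (19.5115, 0) (14.8592, 14) (0, 14)]  |A|=240.595
4. ⊥bis P3·P2 via (23.57,10.915): [(0, 0) (19.5115, 0) (14.8592, 14) (0, 14)]  |A|=240.595
5. ⊥bis P3·P4 via (7.865,8.455): [(11.5949, 0) (19.5115, 0) (14.8592, 14) (5.4189, 14)]  |A|=121.4989
6. ⊥bis P3·P5 via (25.755,6.415): [(11.5949, 0) (19.5115, 0) (14.8592, 14) (5.4189, 14)]  |A|=121.4989
7. ⊥bis P3·P6 via (19.855,9.23): [(11.5949, 0) (18.3301, 0) (18.7224, 2.3747) (14.8592, 14) (5.4189, 14)]  |A|=120.0962
8. ⊥bis P3·P7 via (24.845,8.87): [(11.5949, 0) (18.3301, 0) (18.7224, 2.3747) (14.8592, 14) (5.4189, 14)]  |A|=120.0962
9. ⊥bis P3·P8 via (23.38,10.16): [(11.5949, 0) (18.3301, 0) (18.7224, 2.3747) (14.8592, 14) (5.4189, 14)]  |A|=120.0962
10. canonical 5-gon: [(11.5949, 0) (18.3301, 0) (18.7224, 2.3747) (14.8592, 14) (5.4189, 14)]
11. shoelace: 120.0962

Area of P3's cell: 120.0962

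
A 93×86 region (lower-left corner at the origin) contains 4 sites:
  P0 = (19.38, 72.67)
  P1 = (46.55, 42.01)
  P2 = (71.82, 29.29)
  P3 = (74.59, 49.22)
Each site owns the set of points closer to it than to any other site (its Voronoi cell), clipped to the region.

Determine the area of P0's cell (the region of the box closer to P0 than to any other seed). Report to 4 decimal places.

1. box [0,93]×[0,86]: [(0, 0) (93, 0) (93, 86) (0, 86)]
2. ⊥bis P0·P1 via (32.965,57.34): [(0, 28.1274) (65.3064, 86) (0, 86)]  |A|=1889.7261
3. ⊥bis P0·P2 via (45.6,50.98): [(0, 28.1274) (65.3064, 86) (0, 86)]  |A|=1889.7261
4. ⊥bis P0·P3 via (46.985,60.945): [(0, 28.1274) (52.9918, 75.0871) (57.6269, 86) (0, 86)]  |A|=1847.8235
5. canonical 4-gon: [(0, 28.1274) (52.9918, 75.0871) (57.6269, 86) (0, 86)]
6. shoelace: 1847.8235

Area of P0's cell: 1847.8235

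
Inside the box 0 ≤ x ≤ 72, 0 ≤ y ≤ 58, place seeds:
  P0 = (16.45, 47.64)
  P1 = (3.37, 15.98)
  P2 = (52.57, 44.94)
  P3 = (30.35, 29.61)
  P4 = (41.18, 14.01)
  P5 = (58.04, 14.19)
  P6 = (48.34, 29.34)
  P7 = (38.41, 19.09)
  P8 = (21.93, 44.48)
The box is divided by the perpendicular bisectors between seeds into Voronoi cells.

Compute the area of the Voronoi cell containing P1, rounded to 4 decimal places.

1. box [0,72]×[0,58]: [(0, 0) (72, 0) (72, 58) (0, 58)]
2. ⊥bis P1·P0 via (9.91,31.81): [(0, 35.9042) (0, 0) (72, 0) (72, 6.1582)]  |A|=1514.2455
3. ⊥bis P1·P2 via (27.97,30.46): [(32.7231, 22.385) (0, 35.9042) (0, 0) (45.8993, 0)]  |A|=1101.1765
4. ⊥bis P1·P3 via (16.86,22.795): [(12.9376, 30.5592) (0, 35.9042) (0, 0) (28.3758, 0)]  |A|=665.8278
5. ⊥bis P1·P4 via (22.275,14.995): [(22.1371, 12.3491) (12.9376, 30.5592) (0, 35.9042) (0, 0) (21.4937, 0)]  |A|=623.3341
6. ⊥bis P1·P5 via (30.705,15.085): [(22.1371, 12.3491) (12.9376, 30.5592) (0, 35.9042) (0, 0) (21.4937, 0)]  |A|=623.3341
7. ⊥bis P1·P6 via (25.855,22.66): [(22.1371, 12.3491) (12.9376, 30.5592) (0, 35.9042) (0, 0) (21.4937, 0)]  |A|=623.3341
8. ⊥bis P1·P7 via (20.89,17.535): [(21.8461, 6.7629) (21.1826, 14.2387) (12.9376, 30.5592) (0, 35.9042) (0, 0) (21.4937, 0)]  |A|=620.3929
9. ⊥bis P1·P8 via (12.65,30.23): [(21.8461, 6.7629) (21.1826, 14.2387) (13.3265, 29.7895) (10.7684, 31.4554) (0, 35.9042) (0, 0) (21.4937, 0)]  |A|=619.7323
10. canonical 7-gon: [(21.8461, 6.7629) (21.1826, 14.2387) (13.3265, 29.7895) (10.7684, 31.4554) (0, 35.9042) (0, 0) (21.4937, 0)]
11. shoelace: 619.7323

Area of P1's cell: 619.7323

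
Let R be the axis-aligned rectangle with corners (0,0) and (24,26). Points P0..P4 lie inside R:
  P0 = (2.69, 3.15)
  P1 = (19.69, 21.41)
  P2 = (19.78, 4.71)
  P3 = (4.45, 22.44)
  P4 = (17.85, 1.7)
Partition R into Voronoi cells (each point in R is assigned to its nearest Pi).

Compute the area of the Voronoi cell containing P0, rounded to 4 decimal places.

Area of P0's cell: 132.8157

1. box [0,24]×[0,26]: [(0, 0) (24, 0) (24, 26) (0, 26)]
2. ⊥bis P0·P1 via (11.19,12.28): [(0, 22.6979) (0, 0) (24, 0) (24, 0.3539)]  |A|=276.6214
3. ⊥bis P0·P2 via (11.235,3.93): [(10.4062, 13.0097) (0, 22.6979) (0, 0) (11.5937, 0)]  |A|=193.5147
4. ⊥bis P0·P3 via (3.57,12.795): [(10.4834, 12.1642) (0, 13.1207) (0, 0) (11.5937, 0)]  |A|=139.2891
5. ⊥bis P0·P4 via (10.27,2.425): [(10.8341, 8.3223) (10.4834, 12.1642) (0, 13.1207) (0, 0) (10.0381, 0)]  |A|=132.8157
6. canonical 5-gon: [(10.8341, 8.3223) (10.4834, 12.1642) (0, 13.1207) (0, 0) (10.0381, 0)]
7. shoelace: 132.8157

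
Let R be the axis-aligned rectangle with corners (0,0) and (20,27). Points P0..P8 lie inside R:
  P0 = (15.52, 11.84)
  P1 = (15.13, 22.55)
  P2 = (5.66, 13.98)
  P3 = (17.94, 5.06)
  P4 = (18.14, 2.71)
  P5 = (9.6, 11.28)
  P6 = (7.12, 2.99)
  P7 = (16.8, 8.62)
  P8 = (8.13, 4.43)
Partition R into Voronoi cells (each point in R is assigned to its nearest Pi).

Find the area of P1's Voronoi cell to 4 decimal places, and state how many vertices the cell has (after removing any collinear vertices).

1. box [0,20]×[0,27]: [(0, 0) (20, 0) (20, 27) (0, 27)]
2. ⊥bis P1·P0 via (15.325,17.195): [(0, 16.6369) (20, 17.3652) (20, 27) (0, 27)]  |A|=199.9782
3. ⊥bis P1·P2 via (10.395,18.265): [(11.4897, 17.0553) (20, 17.3652) (20, 27) (2.4901, 27)]  |A|=128.0621
4. ⊥bis P1·P3 via (16.535,13.805): [(11.4897, 17.0553) (20, 17.3652) (20, 27) (2.4901, 27)]  |A|=128.0621
5. ⊥bis P1·P4 via (16.635,12.63): [(11.4897, 17.0553) (20, 17.3652) (20, 27) (2.4901, 27)]  |A|=128.0621
6. ⊥bis P1·P5 via (12.365,16.915): [(11.019, 17.5755) (12.0383, 17.0753) (20, 17.3652) (20, 27) (2.4901, 27)]  |A|=127.9148
7. ⊥bis P1·P6 via (11.125,12.77): [(11.019, 17.5755) (12.0383, 17.0753) (20, 17.3652) (20, 27) (2.4901, 27)]  |A|=127.9148
8. ⊥bis P1·P7 via (15.965,15.585): [(11.019, 17.5755) (12.0383, 17.0753) (20, 17.3652) (20, 27) (2.4901, 27)]  |A|=127.9148
9. ⊥bis P1·P8 via (11.63,13.49): [(11.019, 17.5755) (12.0383, 17.0753) (20, 17.3652) (20, 27) (2.4901, 27)]  |A|=127.9148
10. canonical 5-gon: [(11.019, 17.5755) (12.0383, 17.0753) (20, 17.3652) (20, 27) (2.4901, 27)]
11. shoelace: 127.9148

Area of P1's cell: 127.9148 (5 vertices)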